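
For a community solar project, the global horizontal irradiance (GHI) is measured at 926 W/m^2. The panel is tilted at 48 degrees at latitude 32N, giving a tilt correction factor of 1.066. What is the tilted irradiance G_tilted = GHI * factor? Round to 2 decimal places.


Identify the given values:
  GHI = 926 W/m^2, tilt correction factor = 1.066
Apply the formula G_tilted = GHI * factor:
  G_tilted = 926 * 1.066
  G_tilted = 987.12 W/m^2

987.12


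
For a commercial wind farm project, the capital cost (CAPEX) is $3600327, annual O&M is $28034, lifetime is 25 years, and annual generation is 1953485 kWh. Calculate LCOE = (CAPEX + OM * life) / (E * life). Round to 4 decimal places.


Total cost = CAPEX + OM * lifetime = 3600327 + 28034 * 25 = 3600327 + 700850 = 4301177
Total generation = annual * lifetime = 1953485 * 25 = 48837125 kWh
LCOE = 4301177 / 48837125
LCOE = 0.0881 $/kWh

0.0881


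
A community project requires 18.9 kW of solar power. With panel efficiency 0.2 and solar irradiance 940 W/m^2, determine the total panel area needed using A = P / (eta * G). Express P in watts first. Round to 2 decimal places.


Convert target power to watts: P = 18.9 * 1000 = 18900.0 W
Compute denominator: eta * G = 0.2 * 940 = 188.0
Required area A = P / (eta * G) = 18900.0 / 188.0
A = 100.53 m^2

100.53


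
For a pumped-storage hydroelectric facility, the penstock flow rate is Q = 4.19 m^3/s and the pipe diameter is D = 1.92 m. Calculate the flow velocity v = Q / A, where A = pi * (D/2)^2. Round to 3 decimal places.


Compute pipe cross-sectional area:
  A = pi * (D/2)^2 = pi * (1.92/2)^2 = 2.8953 m^2
Calculate velocity:
  v = Q / A = 4.19 / 2.8953
  v = 1.447 m/s

1.447


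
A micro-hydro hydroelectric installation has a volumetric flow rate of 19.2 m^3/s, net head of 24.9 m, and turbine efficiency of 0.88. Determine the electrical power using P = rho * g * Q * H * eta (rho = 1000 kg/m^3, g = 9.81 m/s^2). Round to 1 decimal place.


Apply the hydropower formula P = rho * g * Q * H * eta
rho * g = 1000 * 9.81 = 9810.0
P = 9810.0 * 19.2 * 24.9 * 0.88
P = 4127169.0 W

4127169.0


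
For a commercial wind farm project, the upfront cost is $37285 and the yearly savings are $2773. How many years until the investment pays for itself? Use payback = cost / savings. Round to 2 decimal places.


Simple payback period = initial cost / annual savings
Payback = 37285 / 2773
Payback = 13.45 years

13.45


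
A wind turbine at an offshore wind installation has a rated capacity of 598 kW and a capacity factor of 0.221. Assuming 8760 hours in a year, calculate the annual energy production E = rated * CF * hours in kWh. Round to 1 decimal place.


Annual energy = rated_kW * capacity_factor * hours_per_year
Given: P_rated = 598 kW, CF = 0.221, hours = 8760
E = 598 * 0.221 * 8760
E = 1157704.1 kWh

1157704.1


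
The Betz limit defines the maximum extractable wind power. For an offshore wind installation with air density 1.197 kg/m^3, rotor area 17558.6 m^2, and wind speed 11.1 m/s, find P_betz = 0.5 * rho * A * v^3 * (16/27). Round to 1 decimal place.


The Betz coefficient Cp_max = 16/27 = 0.5926
v^3 = 11.1^3 = 1367.631
P_betz = 0.5 * rho * A * v^3 * Cp_max
P_betz = 0.5 * 1.197 * 17558.6 * 1367.631 * 0.5926
P_betz = 8516853.9 W

8516853.9


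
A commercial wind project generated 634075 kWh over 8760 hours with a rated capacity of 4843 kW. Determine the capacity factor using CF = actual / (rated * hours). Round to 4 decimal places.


Capacity factor = actual output / maximum possible output
Maximum possible = rated * hours = 4843 * 8760 = 42424680 kWh
CF = 634075 / 42424680
CF = 0.0149

0.0149


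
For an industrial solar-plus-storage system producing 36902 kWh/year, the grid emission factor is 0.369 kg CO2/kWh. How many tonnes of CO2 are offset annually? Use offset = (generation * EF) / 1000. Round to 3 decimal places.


CO2 offset in kg = generation * emission_factor
CO2 offset = 36902 * 0.369 = 13616.84 kg
Convert to tonnes:
  CO2 offset = 13616.84 / 1000 = 13.617 tonnes

13.617


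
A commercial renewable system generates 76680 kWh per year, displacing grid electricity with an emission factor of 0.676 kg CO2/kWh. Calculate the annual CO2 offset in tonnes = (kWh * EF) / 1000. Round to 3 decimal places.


CO2 offset in kg = generation * emission_factor
CO2 offset = 76680 * 0.676 = 51835.68 kg
Convert to tonnes:
  CO2 offset = 51835.68 / 1000 = 51.836 tonnes

51.836


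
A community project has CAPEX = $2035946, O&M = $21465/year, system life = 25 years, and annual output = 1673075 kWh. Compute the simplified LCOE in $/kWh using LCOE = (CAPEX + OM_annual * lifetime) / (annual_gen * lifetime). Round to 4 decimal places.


Total cost = CAPEX + OM * lifetime = 2035946 + 21465 * 25 = 2035946 + 536625 = 2572571
Total generation = annual * lifetime = 1673075 * 25 = 41826875 kWh
LCOE = 2572571 / 41826875
LCOE = 0.0615 $/kWh

0.0615


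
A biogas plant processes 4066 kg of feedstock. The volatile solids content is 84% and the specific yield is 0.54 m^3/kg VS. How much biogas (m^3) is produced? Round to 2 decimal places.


Compute volatile solids:
  VS = mass * VS_fraction = 4066 * 0.84 = 3415.44 kg
Calculate biogas volume:
  Biogas = VS * specific_yield = 3415.44 * 0.54
  Biogas = 1844.34 m^3

1844.34


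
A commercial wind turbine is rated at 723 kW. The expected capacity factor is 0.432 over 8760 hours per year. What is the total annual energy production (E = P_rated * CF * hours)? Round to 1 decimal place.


Annual energy = rated_kW * capacity_factor * hours_per_year
Given: P_rated = 723 kW, CF = 0.432, hours = 8760
E = 723 * 0.432 * 8760
E = 2736063.4 kWh

2736063.4


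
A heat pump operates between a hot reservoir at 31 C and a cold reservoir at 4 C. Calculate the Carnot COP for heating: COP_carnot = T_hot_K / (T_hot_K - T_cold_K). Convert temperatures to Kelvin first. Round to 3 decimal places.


Convert to Kelvin:
  T_hot = 31 + 273.15 = 304.15 K
  T_cold = 4 + 273.15 = 277.15 K
Apply Carnot COP formula:
  COP = T_hot_K / (T_hot_K - T_cold_K) = 304.15 / 27.0
  COP = 11.265

11.265


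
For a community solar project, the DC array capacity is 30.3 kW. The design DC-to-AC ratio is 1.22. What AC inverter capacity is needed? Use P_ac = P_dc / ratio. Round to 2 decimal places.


The inverter AC capacity is determined by the DC/AC ratio.
Given: P_dc = 30.3 kW, DC/AC ratio = 1.22
P_ac = P_dc / ratio = 30.3 / 1.22
P_ac = 24.84 kW

24.84


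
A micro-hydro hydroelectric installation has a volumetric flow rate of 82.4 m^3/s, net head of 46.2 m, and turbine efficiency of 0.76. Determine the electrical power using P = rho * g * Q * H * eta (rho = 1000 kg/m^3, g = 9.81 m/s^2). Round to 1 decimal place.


Apply the hydropower formula P = rho * g * Q * H * eta
rho * g = 1000 * 9.81 = 9810.0
P = 9810.0 * 82.4 * 46.2 * 0.76
P = 28382574.5 W

28382574.5


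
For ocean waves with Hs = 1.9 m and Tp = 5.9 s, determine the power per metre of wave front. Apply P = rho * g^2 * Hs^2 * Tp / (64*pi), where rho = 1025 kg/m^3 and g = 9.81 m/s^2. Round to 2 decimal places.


Apply wave power formula:
  g^2 = 9.81^2 = 96.2361
  Hs^2 = 1.9^2 = 3.61
  Numerator = rho * g^2 * Hs^2 * Tp = 1025 * 96.2361 * 3.61 * 5.9 = 2100976.01
  Denominator = 64 * pi = 201.0619
  P = 2100976.01 / 201.0619 = 10449.40 W/m

10449.40


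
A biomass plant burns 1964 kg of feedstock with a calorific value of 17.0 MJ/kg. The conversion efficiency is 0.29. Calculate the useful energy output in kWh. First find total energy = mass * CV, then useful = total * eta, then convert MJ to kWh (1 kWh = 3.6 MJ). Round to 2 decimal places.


Total energy = mass * CV = 1964 * 17.0 = 33388.0 MJ
Useful energy = total * eta = 33388.0 * 0.29 = 9682.52 MJ
Convert to kWh: 9682.52 / 3.6
Useful energy = 2689.59 kWh

2689.59


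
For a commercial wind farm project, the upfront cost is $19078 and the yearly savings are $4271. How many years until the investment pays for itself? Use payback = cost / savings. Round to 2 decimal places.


Simple payback period = initial cost / annual savings
Payback = 19078 / 4271
Payback = 4.47 years

4.47


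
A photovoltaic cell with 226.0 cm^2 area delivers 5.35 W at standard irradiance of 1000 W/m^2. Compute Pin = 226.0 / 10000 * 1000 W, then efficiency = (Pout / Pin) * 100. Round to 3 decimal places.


First compute the input power:
  Pin = area_cm2 / 10000 * G = 226.0 / 10000 * 1000 = 22.6 W
Then compute efficiency:
  Efficiency = (Pout / Pin) * 100 = (5.35 / 22.6) * 100
  Efficiency = 23.673%

23.673


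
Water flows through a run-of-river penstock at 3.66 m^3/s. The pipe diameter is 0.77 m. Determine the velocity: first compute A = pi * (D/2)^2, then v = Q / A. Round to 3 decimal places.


Compute pipe cross-sectional area:
  A = pi * (D/2)^2 = pi * (0.77/2)^2 = 0.4657 m^2
Calculate velocity:
  v = Q / A = 3.66 / 0.4657
  v = 7.860 m/s

7.860


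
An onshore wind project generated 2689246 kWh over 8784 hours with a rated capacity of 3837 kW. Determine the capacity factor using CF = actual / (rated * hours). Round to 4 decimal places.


Capacity factor = actual output / maximum possible output
Maximum possible = rated * hours = 3837 * 8784 = 33704208 kWh
CF = 2689246 / 33704208
CF = 0.0798

0.0798


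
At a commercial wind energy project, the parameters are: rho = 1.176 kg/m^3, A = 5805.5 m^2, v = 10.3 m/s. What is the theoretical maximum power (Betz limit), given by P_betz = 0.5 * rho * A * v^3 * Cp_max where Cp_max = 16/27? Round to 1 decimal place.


The Betz coefficient Cp_max = 16/27 = 0.5926
v^3 = 10.3^3 = 1092.727
P_betz = 0.5 * rho * A * v^3 * Cp_max
P_betz = 0.5 * 1.176 * 5805.5 * 1092.727 * 0.5926
P_betz = 2210471.1 W

2210471.1


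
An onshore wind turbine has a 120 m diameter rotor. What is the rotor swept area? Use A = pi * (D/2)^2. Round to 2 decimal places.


Compute the rotor radius:
  r = D / 2 = 120 / 2 = 60.0 m
Calculate swept area:
  A = pi * r^2 = pi * 60.0^2
  A = 11309.73 m^2

11309.73


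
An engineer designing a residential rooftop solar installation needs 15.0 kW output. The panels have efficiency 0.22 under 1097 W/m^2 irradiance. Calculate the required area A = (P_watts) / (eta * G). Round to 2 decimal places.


Convert target power to watts: P = 15.0 * 1000 = 15000.0 W
Compute denominator: eta * G = 0.22 * 1097 = 241.34
Required area A = P / (eta * G) = 15000.0 / 241.34
A = 62.15 m^2

62.15


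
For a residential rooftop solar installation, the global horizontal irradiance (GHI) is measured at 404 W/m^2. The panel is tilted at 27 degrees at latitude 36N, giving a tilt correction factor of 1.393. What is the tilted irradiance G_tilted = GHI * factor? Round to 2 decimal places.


Identify the given values:
  GHI = 404 W/m^2, tilt correction factor = 1.393
Apply the formula G_tilted = GHI * factor:
  G_tilted = 404 * 1.393
  G_tilted = 562.77 W/m^2

562.77


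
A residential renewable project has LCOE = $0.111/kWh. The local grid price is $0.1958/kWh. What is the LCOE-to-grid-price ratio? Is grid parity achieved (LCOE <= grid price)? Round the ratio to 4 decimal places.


Compare LCOE to grid price:
  LCOE = $0.111/kWh, Grid price = $0.1958/kWh
  Ratio = LCOE / grid_price = 0.111 / 0.1958 = 0.5669
  Grid parity achieved (ratio <= 1)? yes

0.5669


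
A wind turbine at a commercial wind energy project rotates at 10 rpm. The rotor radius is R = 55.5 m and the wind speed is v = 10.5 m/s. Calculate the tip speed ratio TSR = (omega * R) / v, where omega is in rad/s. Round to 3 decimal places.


Convert rotational speed to rad/s:
  omega = 10 * 2 * pi / 60 = 1.0472 rad/s
Compute tip speed:
  v_tip = omega * R = 1.0472 * 55.5 = 58.119 m/s
Tip speed ratio:
  TSR = v_tip / v_wind = 58.119 / 10.5 = 5.535

5.535


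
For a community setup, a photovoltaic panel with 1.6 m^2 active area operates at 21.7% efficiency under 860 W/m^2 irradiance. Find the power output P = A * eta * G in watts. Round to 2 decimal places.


Use the solar power formula P = A * eta * G.
Given: A = 1.6 m^2, eta = 0.217, G = 860 W/m^2
P = 1.6 * 0.217 * 860
P = 298.59 W

298.59


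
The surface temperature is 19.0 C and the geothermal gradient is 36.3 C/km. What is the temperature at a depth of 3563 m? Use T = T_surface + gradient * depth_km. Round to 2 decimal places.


Convert depth to km: 3563 / 1000 = 3.563 km
Temperature increase = gradient * depth_km = 36.3 * 3.563 = 129.34 C
Temperature at depth = T_surface + delta_T = 19.0 + 129.34
T = 148.34 C

148.34


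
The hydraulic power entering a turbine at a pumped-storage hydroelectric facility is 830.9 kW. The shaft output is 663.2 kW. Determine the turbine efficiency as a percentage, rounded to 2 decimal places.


Turbine efficiency = (output power / input power) * 100
eta = (663.2 / 830.9) * 100
eta = 79.82%

79.82


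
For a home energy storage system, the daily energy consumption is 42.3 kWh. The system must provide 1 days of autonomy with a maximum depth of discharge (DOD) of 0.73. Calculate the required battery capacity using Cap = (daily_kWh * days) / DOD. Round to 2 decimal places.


Total energy needed = daily * days = 42.3 * 1 = 42.3 kWh
Account for depth of discharge:
  Cap = total_energy / DOD = 42.3 / 0.73
  Cap = 57.95 kWh

57.95


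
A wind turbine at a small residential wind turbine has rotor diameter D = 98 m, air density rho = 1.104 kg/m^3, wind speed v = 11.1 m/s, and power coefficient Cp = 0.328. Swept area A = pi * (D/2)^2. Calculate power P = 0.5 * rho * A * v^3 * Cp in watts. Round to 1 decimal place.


Step 1 -- Compute swept area:
  A = pi * (D/2)^2 = pi * (98/2)^2 = 7542.96 m^2
Step 2 -- Apply wind power equation:
  P = 0.5 * rho * A * v^3 * Cp
  v^3 = 11.1^3 = 1367.631
  P = 0.5 * 1.104 * 7542.96 * 1367.631 * 0.328
  P = 1867772.1 W

1867772.1


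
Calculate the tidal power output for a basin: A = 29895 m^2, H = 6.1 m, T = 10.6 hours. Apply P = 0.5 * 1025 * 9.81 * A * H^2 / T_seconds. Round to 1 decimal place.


Convert period to seconds: T = 10.6 * 3600 = 38160.0 s
H^2 = 6.1^2 = 37.21
P = 0.5 * rho * g * A * H^2 / T
P = 0.5 * 1025 * 9.81 * 29895 * 37.21 / 38160.0
P = 146559.1 W

146559.1


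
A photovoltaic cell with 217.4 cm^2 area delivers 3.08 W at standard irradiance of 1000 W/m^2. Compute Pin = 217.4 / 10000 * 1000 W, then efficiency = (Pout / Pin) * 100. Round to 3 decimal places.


First compute the input power:
  Pin = area_cm2 / 10000 * G = 217.4 / 10000 * 1000 = 21.74 W
Then compute efficiency:
  Efficiency = (Pout / Pin) * 100 = (3.08 / 21.74) * 100
  Efficiency = 14.167%

14.167


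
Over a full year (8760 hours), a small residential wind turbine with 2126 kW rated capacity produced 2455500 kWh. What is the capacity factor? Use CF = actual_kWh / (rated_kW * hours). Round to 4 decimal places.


Capacity factor = actual output / maximum possible output
Maximum possible = rated * hours = 2126 * 8760 = 18623760 kWh
CF = 2455500 / 18623760
CF = 0.1318

0.1318


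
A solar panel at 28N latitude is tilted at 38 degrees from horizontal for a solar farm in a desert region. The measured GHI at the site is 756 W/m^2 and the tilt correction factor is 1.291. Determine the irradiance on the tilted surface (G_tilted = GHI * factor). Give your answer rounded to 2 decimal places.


Identify the given values:
  GHI = 756 W/m^2, tilt correction factor = 1.291
Apply the formula G_tilted = GHI * factor:
  G_tilted = 756 * 1.291
  G_tilted = 976.00 W/m^2

976.00


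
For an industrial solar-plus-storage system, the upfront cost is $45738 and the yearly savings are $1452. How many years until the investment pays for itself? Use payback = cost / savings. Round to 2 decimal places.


Simple payback period = initial cost / annual savings
Payback = 45738 / 1452
Payback = 31.50 years

31.50


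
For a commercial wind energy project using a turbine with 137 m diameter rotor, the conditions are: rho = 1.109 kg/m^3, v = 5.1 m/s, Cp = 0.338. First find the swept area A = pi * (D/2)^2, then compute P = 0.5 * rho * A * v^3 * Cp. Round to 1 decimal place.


Step 1 -- Compute swept area:
  A = pi * (D/2)^2 = pi * (137/2)^2 = 14741.14 m^2
Step 2 -- Apply wind power equation:
  P = 0.5 * rho * A * v^3 * Cp
  v^3 = 5.1^3 = 132.651
  P = 0.5 * 1.109 * 14741.14 * 132.651 * 0.338
  P = 366488.0 W

366488.0


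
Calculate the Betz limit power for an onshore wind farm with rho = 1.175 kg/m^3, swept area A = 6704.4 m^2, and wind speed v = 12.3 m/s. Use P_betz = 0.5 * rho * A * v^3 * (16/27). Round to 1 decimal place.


The Betz coefficient Cp_max = 16/27 = 0.5926
v^3 = 12.3^3 = 1860.867
P_betz = 0.5 * rho * A * v^3 * Cp_max
P_betz = 0.5 * 1.175 * 6704.4 * 1860.867 * 0.5926
P_betz = 4343495.2 W

4343495.2


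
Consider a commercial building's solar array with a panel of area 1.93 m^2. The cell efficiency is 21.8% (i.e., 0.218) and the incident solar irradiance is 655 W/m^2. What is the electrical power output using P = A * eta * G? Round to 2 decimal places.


Use the solar power formula P = A * eta * G.
Given: A = 1.93 m^2, eta = 0.218, G = 655 W/m^2
P = 1.93 * 0.218 * 655
P = 275.58 W

275.58


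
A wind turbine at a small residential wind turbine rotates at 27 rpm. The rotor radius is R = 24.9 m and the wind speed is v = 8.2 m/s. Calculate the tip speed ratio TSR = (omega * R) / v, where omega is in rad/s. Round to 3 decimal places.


Convert rotational speed to rad/s:
  omega = 27 * 2 * pi / 60 = 2.8274 rad/s
Compute tip speed:
  v_tip = omega * R = 2.8274 * 24.9 = 70.403 m/s
Tip speed ratio:
  TSR = v_tip / v_wind = 70.403 / 8.2 = 8.586

8.586


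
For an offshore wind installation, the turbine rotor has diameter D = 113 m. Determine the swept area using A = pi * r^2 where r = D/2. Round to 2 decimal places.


Compute the rotor radius:
  r = D / 2 = 113 / 2 = 56.5 m
Calculate swept area:
  A = pi * r^2 = pi * 56.5^2
  A = 10028.75 m^2

10028.75


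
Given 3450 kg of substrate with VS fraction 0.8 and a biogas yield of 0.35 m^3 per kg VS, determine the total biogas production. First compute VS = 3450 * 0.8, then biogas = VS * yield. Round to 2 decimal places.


Compute volatile solids:
  VS = mass * VS_fraction = 3450 * 0.8 = 2760.0 kg
Calculate biogas volume:
  Biogas = VS * specific_yield = 2760.0 * 0.35
  Biogas = 966.00 m^3

966.00


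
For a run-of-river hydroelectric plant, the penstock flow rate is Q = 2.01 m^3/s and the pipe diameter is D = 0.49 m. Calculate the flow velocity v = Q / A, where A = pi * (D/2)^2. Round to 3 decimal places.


Compute pipe cross-sectional area:
  A = pi * (D/2)^2 = pi * (0.49/2)^2 = 0.1886 m^2
Calculate velocity:
  v = Q / A = 2.01 / 0.1886
  v = 10.659 m/s

10.659


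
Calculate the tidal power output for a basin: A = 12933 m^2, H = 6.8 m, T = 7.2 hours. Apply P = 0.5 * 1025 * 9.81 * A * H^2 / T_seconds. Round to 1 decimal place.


Convert period to seconds: T = 7.2 * 3600 = 25920.0 s
H^2 = 6.8^2 = 46.24
P = 0.5 * rho * g * A * H^2 / T
P = 0.5 * 1025 * 9.81 * 12933 * 46.24 / 25920.0
P = 115996.5 W

115996.5


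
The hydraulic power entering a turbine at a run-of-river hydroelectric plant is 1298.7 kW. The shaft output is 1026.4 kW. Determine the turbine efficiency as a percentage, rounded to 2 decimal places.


Turbine efficiency = (output power / input power) * 100
eta = (1026.4 / 1298.7) * 100
eta = 79.03%

79.03


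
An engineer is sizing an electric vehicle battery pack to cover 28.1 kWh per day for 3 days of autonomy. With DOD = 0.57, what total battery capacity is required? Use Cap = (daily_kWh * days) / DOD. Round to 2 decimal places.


Total energy needed = daily * days = 28.1 * 3 = 84.3 kWh
Account for depth of discharge:
  Cap = total_energy / DOD = 84.3 / 0.57
  Cap = 147.89 kWh

147.89


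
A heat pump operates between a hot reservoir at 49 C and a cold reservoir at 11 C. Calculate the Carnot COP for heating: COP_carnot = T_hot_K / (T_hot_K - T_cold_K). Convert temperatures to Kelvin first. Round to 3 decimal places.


Convert to Kelvin:
  T_hot = 49 + 273.15 = 322.15 K
  T_cold = 11 + 273.15 = 284.15 K
Apply Carnot COP formula:
  COP = T_hot_K / (T_hot_K - T_cold_K) = 322.15 / 38.0
  COP = 8.478

8.478


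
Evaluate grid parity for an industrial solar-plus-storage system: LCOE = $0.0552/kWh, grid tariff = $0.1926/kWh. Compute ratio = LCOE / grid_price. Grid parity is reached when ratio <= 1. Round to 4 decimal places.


Compare LCOE to grid price:
  LCOE = $0.0552/kWh, Grid price = $0.1926/kWh
  Ratio = LCOE / grid_price = 0.0552 / 0.1926 = 0.2866
  Grid parity achieved (ratio <= 1)? yes

0.2866


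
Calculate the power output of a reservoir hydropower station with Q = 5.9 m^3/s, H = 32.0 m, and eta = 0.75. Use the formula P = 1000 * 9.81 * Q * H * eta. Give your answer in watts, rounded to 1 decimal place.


Apply the hydropower formula P = rho * g * Q * H * eta
rho * g = 1000 * 9.81 = 9810.0
P = 9810.0 * 5.9 * 32.0 * 0.75
P = 1389096.0 W

1389096.0


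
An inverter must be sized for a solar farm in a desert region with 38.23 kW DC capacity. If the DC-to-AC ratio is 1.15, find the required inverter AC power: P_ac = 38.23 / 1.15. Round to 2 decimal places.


The inverter AC capacity is determined by the DC/AC ratio.
Given: P_dc = 38.23 kW, DC/AC ratio = 1.15
P_ac = P_dc / ratio = 38.23 / 1.15
P_ac = 33.24 kW

33.24


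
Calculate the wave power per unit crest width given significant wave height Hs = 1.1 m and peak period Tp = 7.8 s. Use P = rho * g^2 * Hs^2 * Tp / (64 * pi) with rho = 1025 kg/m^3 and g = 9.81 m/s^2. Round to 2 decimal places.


Apply wave power formula:
  g^2 = 9.81^2 = 96.2361
  Hs^2 = 1.1^2 = 1.21
  Numerator = rho * g^2 * Hs^2 * Tp = 1025 * 96.2361 * 1.21 * 7.8 = 930983.22
  Denominator = 64 * pi = 201.0619
  P = 930983.22 / 201.0619 = 4630.33 W/m

4630.33


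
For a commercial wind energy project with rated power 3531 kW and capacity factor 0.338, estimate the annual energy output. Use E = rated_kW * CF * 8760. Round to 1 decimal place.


Annual energy = rated_kW * capacity_factor * hours_per_year
Given: P_rated = 3531 kW, CF = 0.338, hours = 8760
E = 3531 * 0.338 * 8760
E = 10454867.3 kWh

10454867.3


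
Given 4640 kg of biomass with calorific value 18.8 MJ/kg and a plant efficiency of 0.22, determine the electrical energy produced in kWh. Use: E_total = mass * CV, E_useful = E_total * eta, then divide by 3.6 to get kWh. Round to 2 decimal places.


Total energy = mass * CV = 4640 * 18.8 = 87232.0 MJ
Useful energy = total * eta = 87232.0 * 0.22 = 19191.04 MJ
Convert to kWh: 19191.04 / 3.6
Useful energy = 5330.84 kWh

5330.84


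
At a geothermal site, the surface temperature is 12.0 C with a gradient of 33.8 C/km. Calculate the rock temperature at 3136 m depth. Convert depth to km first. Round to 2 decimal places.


Convert depth to km: 3136 / 1000 = 3.136 km
Temperature increase = gradient * depth_km = 33.8 * 3.136 = 106.0 C
Temperature at depth = T_surface + delta_T = 12.0 + 106.0
T = 118.00 C

118.00


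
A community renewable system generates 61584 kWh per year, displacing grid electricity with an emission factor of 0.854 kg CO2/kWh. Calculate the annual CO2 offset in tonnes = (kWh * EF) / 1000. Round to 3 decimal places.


CO2 offset in kg = generation * emission_factor
CO2 offset = 61584 * 0.854 = 52592.74 kg
Convert to tonnes:
  CO2 offset = 52592.74 / 1000 = 52.593 tonnes

52.593


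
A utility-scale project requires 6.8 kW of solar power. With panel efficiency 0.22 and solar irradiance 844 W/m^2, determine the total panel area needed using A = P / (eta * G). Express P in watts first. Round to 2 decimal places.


Convert target power to watts: P = 6.8 * 1000 = 6800.0 W
Compute denominator: eta * G = 0.22 * 844 = 185.68
Required area A = P / (eta * G) = 6800.0 / 185.68
A = 36.62 m^2

36.62


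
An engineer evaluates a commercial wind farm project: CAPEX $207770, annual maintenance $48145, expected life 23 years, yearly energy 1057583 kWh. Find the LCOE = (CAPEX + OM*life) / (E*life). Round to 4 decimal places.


Total cost = CAPEX + OM * lifetime = 207770 + 48145 * 23 = 207770 + 1107335 = 1315105
Total generation = annual * lifetime = 1057583 * 23 = 24324409 kWh
LCOE = 1315105 / 24324409
LCOE = 0.0541 $/kWh

0.0541


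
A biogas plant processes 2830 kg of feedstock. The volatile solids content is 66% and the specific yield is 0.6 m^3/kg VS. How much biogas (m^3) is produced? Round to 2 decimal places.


Compute volatile solids:
  VS = mass * VS_fraction = 2830 * 0.66 = 1867.8 kg
Calculate biogas volume:
  Biogas = VS * specific_yield = 1867.8 * 0.6
  Biogas = 1120.68 m^3

1120.68


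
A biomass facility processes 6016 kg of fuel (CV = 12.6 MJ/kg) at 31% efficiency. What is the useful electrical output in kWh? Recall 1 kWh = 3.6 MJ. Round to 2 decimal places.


Total energy = mass * CV = 6016 * 12.6 = 75801.6 MJ
Useful energy = total * eta = 75801.6 * 0.31 = 23498.5 MJ
Convert to kWh: 23498.5 / 3.6
Useful energy = 6527.36 kWh

6527.36


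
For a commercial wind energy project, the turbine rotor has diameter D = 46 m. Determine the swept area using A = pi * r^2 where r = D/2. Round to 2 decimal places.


Compute the rotor radius:
  r = D / 2 = 46 / 2 = 23.0 m
Calculate swept area:
  A = pi * r^2 = pi * 23.0^2
  A = 1661.90 m^2

1661.90


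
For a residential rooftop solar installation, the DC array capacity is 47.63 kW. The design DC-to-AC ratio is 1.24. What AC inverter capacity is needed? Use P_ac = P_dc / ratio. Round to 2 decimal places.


The inverter AC capacity is determined by the DC/AC ratio.
Given: P_dc = 47.63 kW, DC/AC ratio = 1.24
P_ac = P_dc / ratio = 47.63 / 1.24
P_ac = 38.41 kW

38.41


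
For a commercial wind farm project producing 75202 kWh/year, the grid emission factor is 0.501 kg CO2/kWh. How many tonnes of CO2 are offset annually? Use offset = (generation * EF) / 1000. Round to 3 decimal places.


CO2 offset in kg = generation * emission_factor
CO2 offset = 75202 * 0.501 = 37676.2 kg
Convert to tonnes:
  CO2 offset = 37676.2 / 1000 = 37.676 tonnes

37.676


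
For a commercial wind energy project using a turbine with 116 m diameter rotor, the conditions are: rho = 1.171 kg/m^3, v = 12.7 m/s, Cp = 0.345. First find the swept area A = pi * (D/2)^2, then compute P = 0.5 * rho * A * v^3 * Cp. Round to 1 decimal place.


Step 1 -- Compute swept area:
  A = pi * (D/2)^2 = pi * (116/2)^2 = 10568.32 m^2
Step 2 -- Apply wind power equation:
  P = 0.5 * rho * A * v^3 * Cp
  v^3 = 12.7^3 = 2048.383
  P = 0.5 * 1.171 * 10568.32 * 2048.383 * 0.345
  P = 4372834.3 W

4372834.3


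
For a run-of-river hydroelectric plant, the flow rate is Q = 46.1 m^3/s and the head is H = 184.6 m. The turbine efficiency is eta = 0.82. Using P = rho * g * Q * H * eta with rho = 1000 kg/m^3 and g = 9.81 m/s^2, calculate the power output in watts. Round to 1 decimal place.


Apply the hydropower formula P = rho * g * Q * H * eta
rho * g = 1000 * 9.81 = 9810.0
P = 9810.0 * 46.1 * 184.6 * 0.82
P = 68456624.7 W

68456624.7


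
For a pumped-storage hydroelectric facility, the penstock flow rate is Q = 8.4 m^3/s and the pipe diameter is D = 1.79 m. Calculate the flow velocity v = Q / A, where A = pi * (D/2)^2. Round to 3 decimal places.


Compute pipe cross-sectional area:
  A = pi * (D/2)^2 = pi * (1.79/2)^2 = 2.5165 m^2
Calculate velocity:
  v = Q / A = 8.4 / 2.5165
  v = 3.338 m/s

3.338


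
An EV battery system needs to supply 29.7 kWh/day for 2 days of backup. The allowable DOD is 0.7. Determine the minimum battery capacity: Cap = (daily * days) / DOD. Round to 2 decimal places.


Total energy needed = daily * days = 29.7 * 2 = 59.4 kWh
Account for depth of discharge:
  Cap = total_energy / DOD = 59.4 / 0.7
  Cap = 84.86 kWh

84.86


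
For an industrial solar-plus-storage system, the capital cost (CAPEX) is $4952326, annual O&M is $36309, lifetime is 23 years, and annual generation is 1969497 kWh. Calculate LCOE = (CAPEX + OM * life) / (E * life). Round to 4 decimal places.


Total cost = CAPEX + OM * lifetime = 4952326 + 36309 * 23 = 4952326 + 835107 = 5787433
Total generation = annual * lifetime = 1969497 * 23 = 45298431 kWh
LCOE = 5787433 / 45298431
LCOE = 0.1278 $/kWh

0.1278


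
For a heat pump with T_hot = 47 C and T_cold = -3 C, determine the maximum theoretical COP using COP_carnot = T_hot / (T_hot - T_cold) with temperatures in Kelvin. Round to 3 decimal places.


Convert to Kelvin:
  T_hot = 47 + 273.15 = 320.15 K
  T_cold = -3 + 273.15 = 270.15 K
Apply Carnot COP formula:
  COP = T_hot_K / (T_hot_K - T_cold_K) = 320.15 / 50.0
  COP = 6.403

6.403


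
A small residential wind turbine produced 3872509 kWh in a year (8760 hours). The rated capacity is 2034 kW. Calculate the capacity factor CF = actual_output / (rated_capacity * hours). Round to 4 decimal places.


Capacity factor = actual output / maximum possible output
Maximum possible = rated * hours = 2034 * 8760 = 17817840 kWh
CF = 3872509 / 17817840
CF = 0.2173

0.2173


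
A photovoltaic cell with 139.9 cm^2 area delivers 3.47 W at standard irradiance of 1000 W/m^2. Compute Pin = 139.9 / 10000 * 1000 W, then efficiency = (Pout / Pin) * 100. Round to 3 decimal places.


First compute the input power:
  Pin = area_cm2 / 10000 * G = 139.9 / 10000 * 1000 = 13.99 W
Then compute efficiency:
  Efficiency = (Pout / Pin) * 100 = (3.47 / 13.99) * 100
  Efficiency = 24.803%

24.803


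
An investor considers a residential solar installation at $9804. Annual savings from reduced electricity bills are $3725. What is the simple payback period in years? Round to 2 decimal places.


Simple payback period = initial cost / annual savings
Payback = 9804 / 3725
Payback = 2.63 years

2.63


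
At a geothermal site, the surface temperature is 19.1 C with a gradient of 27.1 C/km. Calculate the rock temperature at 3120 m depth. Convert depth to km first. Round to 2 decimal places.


Convert depth to km: 3120 / 1000 = 3.12 km
Temperature increase = gradient * depth_km = 27.1 * 3.12 = 84.55 C
Temperature at depth = T_surface + delta_T = 19.1 + 84.55
T = 103.65 C

103.65


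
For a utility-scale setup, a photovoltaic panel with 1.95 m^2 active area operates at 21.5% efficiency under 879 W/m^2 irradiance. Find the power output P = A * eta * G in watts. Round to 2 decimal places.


Use the solar power formula P = A * eta * G.
Given: A = 1.95 m^2, eta = 0.215, G = 879 W/m^2
P = 1.95 * 0.215 * 879
P = 368.52 W

368.52


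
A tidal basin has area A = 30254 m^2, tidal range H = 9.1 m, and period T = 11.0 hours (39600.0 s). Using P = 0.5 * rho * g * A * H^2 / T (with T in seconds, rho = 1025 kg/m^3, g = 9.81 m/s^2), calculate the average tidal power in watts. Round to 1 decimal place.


Convert period to seconds: T = 11.0 * 3600 = 39600.0 s
H^2 = 9.1^2 = 82.81
P = 0.5 * rho * g * A * H^2 / T
P = 0.5 * 1025 * 9.81 * 30254 * 82.81 / 39600.0
P = 318077.7 W

318077.7


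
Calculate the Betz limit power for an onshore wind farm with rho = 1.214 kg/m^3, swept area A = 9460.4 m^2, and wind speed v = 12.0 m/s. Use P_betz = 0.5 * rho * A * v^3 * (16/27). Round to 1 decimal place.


The Betz coefficient Cp_max = 16/27 = 0.5926
v^3 = 12.0^3 = 1728.0
P_betz = 0.5 * rho * A * v^3 * Cp_max
P_betz = 0.5 * 1.214 * 9460.4 * 1728.0 * 0.5926
P_betz = 5880281.9 W

5880281.9


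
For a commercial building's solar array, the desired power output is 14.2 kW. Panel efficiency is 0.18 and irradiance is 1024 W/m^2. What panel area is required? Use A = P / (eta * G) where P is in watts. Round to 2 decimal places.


Convert target power to watts: P = 14.2 * 1000 = 14200.0 W
Compute denominator: eta * G = 0.18 * 1024 = 184.32
Required area A = P / (eta * G) = 14200.0 / 184.32
A = 77.04 m^2

77.04


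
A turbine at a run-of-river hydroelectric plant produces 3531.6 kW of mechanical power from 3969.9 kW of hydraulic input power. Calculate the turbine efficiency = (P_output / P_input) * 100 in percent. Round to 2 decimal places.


Turbine efficiency = (output power / input power) * 100
eta = (3531.6 / 3969.9) * 100
eta = 88.96%

88.96


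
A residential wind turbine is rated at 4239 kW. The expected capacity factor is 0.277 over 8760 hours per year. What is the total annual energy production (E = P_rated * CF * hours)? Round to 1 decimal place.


Annual energy = rated_kW * capacity_factor * hours_per_year
Given: P_rated = 4239 kW, CF = 0.277, hours = 8760
E = 4239 * 0.277 * 8760
E = 10286018.3 kWh

10286018.3


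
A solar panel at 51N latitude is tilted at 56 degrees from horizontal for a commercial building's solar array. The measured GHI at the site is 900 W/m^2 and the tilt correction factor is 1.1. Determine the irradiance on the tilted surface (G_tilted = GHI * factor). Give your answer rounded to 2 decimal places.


Identify the given values:
  GHI = 900 W/m^2, tilt correction factor = 1.1
Apply the formula G_tilted = GHI * factor:
  G_tilted = 900 * 1.1
  G_tilted = 990.00 W/m^2

990.00


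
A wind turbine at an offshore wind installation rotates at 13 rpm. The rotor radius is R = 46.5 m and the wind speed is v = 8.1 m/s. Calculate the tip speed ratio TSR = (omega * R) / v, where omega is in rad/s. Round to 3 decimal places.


Convert rotational speed to rad/s:
  omega = 13 * 2 * pi / 60 = 1.3614 rad/s
Compute tip speed:
  v_tip = omega * R = 1.3614 * 46.5 = 63.303 m/s
Tip speed ratio:
  TSR = v_tip / v_wind = 63.303 / 8.1 = 7.815

7.815


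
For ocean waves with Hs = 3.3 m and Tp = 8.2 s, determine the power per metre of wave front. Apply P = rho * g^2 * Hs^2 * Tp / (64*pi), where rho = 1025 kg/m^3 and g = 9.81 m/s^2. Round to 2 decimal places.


Apply wave power formula:
  g^2 = 9.81^2 = 96.2361
  Hs^2 = 3.3^2 = 10.89
  Numerator = rho * g^2 * Hs^2 * Tp = 1025 * 96.2361 * 10.89 * 8.2 = 8808533.54
  Denominator = 64 * pi = 201.0619
  P = 8808533.54 / 201.0619 = 43810.05 W/m

43810.05


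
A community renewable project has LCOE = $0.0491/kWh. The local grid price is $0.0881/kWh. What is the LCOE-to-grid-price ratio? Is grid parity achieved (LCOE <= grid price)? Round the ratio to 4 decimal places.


Compare LCOE to grid price:
  LCOE = $0.0491/kWh, Grid price = $0.0881/kWh
  Ratio = LCOE / grid_price = 0.0491 / 0.0881 = 0.5573
  Grid parity achieved (ratio <= 1)? yes

0.5573


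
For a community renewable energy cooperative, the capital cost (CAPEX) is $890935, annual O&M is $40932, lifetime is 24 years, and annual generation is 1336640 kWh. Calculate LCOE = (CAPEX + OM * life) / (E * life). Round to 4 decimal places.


Total cost = CAPEX + OM * lifetime = 890935 + 40932 * 24 = 890935 + 982368 = 1873303
Total generation = annual * lifetime = 1336640 * 24 = 32079360 kWh
LCOE = 1873303 / 32079360
LCOE = 0.0584 $/kWh

0.0584


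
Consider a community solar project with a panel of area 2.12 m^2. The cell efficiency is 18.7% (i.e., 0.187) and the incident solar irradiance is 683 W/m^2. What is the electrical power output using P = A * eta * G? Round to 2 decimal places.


Use the solar power formula P = A * eta * G.
Given: A = 2.12 m^2, eta = 0.187, G = 683 W/m^2
P = 2.12 * 0.187 * 683
P = 270.77 W

270.77


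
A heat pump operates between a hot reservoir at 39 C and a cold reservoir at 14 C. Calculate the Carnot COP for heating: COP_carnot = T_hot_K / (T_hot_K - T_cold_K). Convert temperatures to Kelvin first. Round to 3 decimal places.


Convert to Kelvin:
  T_hot = 39 + 273.15 = 312.15 K
  T_cold = 14 + 273.15 = 287.15 K
Apply Carnot COP formula:
  COP = T_hot_K / (T_hot_K - T_cold_K) = 312.15 / 25.0
  COP = 12.486

12.486


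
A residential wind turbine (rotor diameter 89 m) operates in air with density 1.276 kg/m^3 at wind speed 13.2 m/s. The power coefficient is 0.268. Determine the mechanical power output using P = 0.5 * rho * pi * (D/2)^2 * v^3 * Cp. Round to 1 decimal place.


Step 1 -- Compute swept area:
  A = pi * (D/2)^2 = pi * (89/2)^2 = 6221.14 m^2
Step 2 -- Apply wind power equation:
  P = 0.5 * rho * A * v^3 * Cp
  v^3 = 13.2^3 = 2299.968
  P = 0.5 * 1.276 * 6221.14 * 2299.968 * 0.268
  P = 2446510.9 W

2446510.9


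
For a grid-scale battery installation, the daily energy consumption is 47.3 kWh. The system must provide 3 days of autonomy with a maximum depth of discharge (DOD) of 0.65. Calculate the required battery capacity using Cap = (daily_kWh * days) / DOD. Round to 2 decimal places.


Total energy needed = daily * days = 47.3 * 3 = 141.9 kWh
Account for depth of discharge:
  Cap = total_energy / DOD = 141.9 / 0.65
  Cap = 218.31 kWh

218.31


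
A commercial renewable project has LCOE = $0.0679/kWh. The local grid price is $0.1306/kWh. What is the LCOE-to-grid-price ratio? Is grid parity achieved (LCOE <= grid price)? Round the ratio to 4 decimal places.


Compare LCOE to grid price:
  LCOE = $0.0679/kWh, Grid price = $0.1306/kWh
  Ratio = LCOE / grid_price = 0.0679 / 0.1306 = 0.5199
  Grid parity achieved (ratio <= 1)? yes

0.5199


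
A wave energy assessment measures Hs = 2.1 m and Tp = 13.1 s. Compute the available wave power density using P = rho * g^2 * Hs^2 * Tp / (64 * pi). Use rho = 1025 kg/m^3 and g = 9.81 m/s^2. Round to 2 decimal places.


Apply wave power formula:
  g^2 = 9.81^2 = 96.2361
  Hs^2 = 2.1^2 = 4.41
  Numerator = rho * g^2 * Hs^2 * Tp = 1025 * 96.2361 * 4.41 * 13.1 = 5698647.13
  Denominator = 64 * pi = 201.0619
  P = 5698647.13 / 201.0619 = 28342.75 W/m

28342.75


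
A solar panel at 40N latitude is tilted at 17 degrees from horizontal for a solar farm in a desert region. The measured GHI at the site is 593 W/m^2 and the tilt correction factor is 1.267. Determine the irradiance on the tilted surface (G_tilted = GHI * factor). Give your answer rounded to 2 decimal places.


Identify the given values:
  GHI = 593 W/m^2, tilt correction factor = 1.267
Apply the formula G_tilted = GHI * factor:
  G_tilted = 593 * 1.267
  G_tilted = 751.33 W/m^2

751.33


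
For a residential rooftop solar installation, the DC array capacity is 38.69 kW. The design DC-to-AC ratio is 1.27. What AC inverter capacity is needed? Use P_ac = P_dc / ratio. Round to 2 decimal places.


The inverter AC capacity is determined by the DC/AC ratio.
Given: P_dc = 38.69 kW, DC/AC ratio = 1.27
P_ac = P_dc / ratio = 38.69 / 1.27
P_ac = 30.46 kW

30.46


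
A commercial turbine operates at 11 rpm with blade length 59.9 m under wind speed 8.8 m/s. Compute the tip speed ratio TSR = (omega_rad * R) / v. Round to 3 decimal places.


Convert rotational speed to rad/s:
  omega = 11 * 2 * pi / 60 = 1.1519 rad/s
Compute tip speed:
  v_tip = omega * R = 1.1519 * 59.9 = 69.0 m/s
Tip speed ratio:
  TSR = v_tip / v_wind = 69.0 / 8.8 = 7.841

7.841


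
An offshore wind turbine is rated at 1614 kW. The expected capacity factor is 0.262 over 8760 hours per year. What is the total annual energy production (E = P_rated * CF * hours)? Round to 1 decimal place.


Annual energy = rated_kW * capacity_factor * hours_per_year
Given: P_rated = 1614 kW, CF = 0.262, hours = 8760
E = 1614 * 0.262 * 8760
E = 3704323.7 kWh

3704323.7


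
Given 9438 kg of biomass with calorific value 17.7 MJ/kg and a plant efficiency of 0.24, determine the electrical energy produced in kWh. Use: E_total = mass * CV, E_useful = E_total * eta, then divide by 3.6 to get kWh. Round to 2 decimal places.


Total energy = mass * CV = 9438 * 17.7 = 167052.6 MJ
Useful energy = total * eta = 167052.6 * 0.24 = 40092.62 MJ
Convert to kWh: 40092.62 / 3.6
Useful energy = 11136.84 kWh

11136.84


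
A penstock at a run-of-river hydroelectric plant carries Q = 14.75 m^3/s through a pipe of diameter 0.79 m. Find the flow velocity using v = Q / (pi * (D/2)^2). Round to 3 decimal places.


Compute pipe cross-sectional area:
  A = pi * (D/2)^2 = pi * (0.79/2)^2 = 0.4902 m^2
Calculate velocity:
  v = Q / A = 14.75 / 0.4902
  v = 30.092 m/s

30.092


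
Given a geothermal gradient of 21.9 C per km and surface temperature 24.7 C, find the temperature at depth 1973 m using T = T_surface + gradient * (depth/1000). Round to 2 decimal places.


Convert depth to km: 1973 / 1000 = 1.973 km
Temperature increase = gradient * depth_km = 21.9 * 1.973 = 43.21 C
Temperature at depth = T_surface + delta_T = 24.7 + 43.21
T = 67.91 C

67.91
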